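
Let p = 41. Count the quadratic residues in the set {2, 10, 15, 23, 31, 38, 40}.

5

(2/41) = +1 → QR.
(10/41) = +1 → QR.
(15/41) = -1 → non-residue.
(23/41) = +1 → QR.
(31/41) = +1 → QR.
(38/41) = -1 → non-residue.
(40/41) = +1 → QR.
Total quadratic residues among the 7: 5.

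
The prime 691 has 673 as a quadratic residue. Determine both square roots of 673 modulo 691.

Since 691 ≡ 3 (mod 4), a square root of 673 is 673^((691+1)/4) = 673^173 mod 691.
Repeated squaring: 673^2≡324, 673^4≡635, 673^8≡372, 673^16≡184, 673^32≡688, 673^64≡9, 673^128≡81 (mod 691).
673^173 = 673^(128+32+8+4+1) ≡ 238 (mod 691).
Check: 238² = 56644 ≡ 673 (mod 691). The two roots are 238 and 453.

238, 453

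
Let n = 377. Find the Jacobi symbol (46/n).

1

Pull out 2: since 377 ≡ 1 (mod 8), (2/377) = +1.
Reciprocity: 23 ≡ 3 and 377 ≡ 1 (mod 4), so (23/377) = +(377/23).
Reduce top mod 23: now compute (9/23).
Reciprocity: 9 ≡ 1 and 23 ≡ 3 (mod 4), so (9/23) = +(23/9).
Reduce top mod 9: now compute (5/9).
Reciprocity: 5 ≡ 1 and 9 ≡ 1 (mod 4), so (5/9) = +(9/5).
Reduce top mod 5: now compute (4/5).
Pull out 2^2: since 5 ≡ 5 (mod 8), (2/5) = -1, so (2/5)^2 = +1.
Reached (1/5) = 1. Collecting the sign flips along the way, the symbol is +1.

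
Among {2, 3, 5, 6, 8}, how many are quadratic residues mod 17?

(2/17) = +1 → QR.
(3/17) = -1 → non-residue.
(5/17) = -1 → non-residue.
(6/17) = -1 → non-residue.
(8/17) = +1 → QR.
Total quadratic residues among the 5: 2.

2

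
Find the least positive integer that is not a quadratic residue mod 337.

(2/337) = +1, so 2 is a residue.
(3/337) = +1, so 3 is a residue.
(4/337) = +1, so 4 is a residue.
(5/337) = −1, so 5 is the smallest positive non-residue mod 337.

5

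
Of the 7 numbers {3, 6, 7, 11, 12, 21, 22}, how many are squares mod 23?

3

(3/23) = +1 → QR.
(6/23) = +1 → QR.
(7/23) = -1 → non-residue.
(11/23) = -1 → non-residue.
(12/23) = +1 → QR.
(21/23) = -1 → non-residue.
(22/23) = -1 → non-residue.
Total quadratic residues among the 7: 3.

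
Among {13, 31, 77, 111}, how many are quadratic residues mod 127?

2

(13/127) = +1 → QR.
(31/127) = +1 → QR.
(77/127) = -1 → non-residue.
(111/127) = -1 → non-residue.
Total quadratic residues among the 4: 2.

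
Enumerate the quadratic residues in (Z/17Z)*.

Square k = 1,…,8 (k and 17−k give the same square):
1²=1, 2²=4, 3²=9, 4²=16, 5²≡8, 6²≡2, 7²≡15, 8²≡13 (mod 17).
So the quadratic residues mod 17 are {1, 2, 4, 8, 9, 13, 15, 16}.

1, 2, 4, 8, 9, 13, 15, 16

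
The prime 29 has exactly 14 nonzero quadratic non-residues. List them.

Square k = 1,…,14 (k and 29−k give the same square):
1²=1, 2²=4, 3²=9, 4²=16, 5²=25, 6²≡7, 7²≡20, 8²≡6, 9²≡23, 10²≡13, 11²≡5, 12²≡28, 13²≡24, 14²≡22 (mod 29).
The residues are {1, 4, 5, 6, 7, 9, 13, 16, 20, 22, 23, 24, 25, 28}; the non-residues are the remaining 14 nonzero classes.

2, 3, 8, 10, 11, 12, 14, 15, 17, 18, 19, 21, 26, 27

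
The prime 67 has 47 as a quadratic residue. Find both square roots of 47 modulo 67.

28, 39

Since 67 ≡ 3 (mod 4), a square root of 47 is 47^((67+1)/4) = 47^17 mod 67.
Repeated squaring: 47^2≡65, 47^4≡4, 47^8≡16, 47^16≡55 (mod 67).
47^17 = 47^(16+1) ≡ 39 (mod 67).
Check: 39² = 1521 ≡ 47 (mod 67). The two roots are 28 and 39.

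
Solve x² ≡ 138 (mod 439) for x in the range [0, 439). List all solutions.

160, 279

Since 439 ≡ 3 (mod 4), a square root of 138 is 138^((439+1)/4) = 138^110 mod 439.
Repeated squaring: 138^2≡167, 138^4≡232, 138^8≡266, 138^16≡77, 138^32≡222, 138^64≡116 (mod 439).
138^110 = 138^(64+32+8+4+2) ≡ 160 (mod 439).
Check: 160² = 25600 ≡ 138 (mod 439). The two roots are 160 and 279.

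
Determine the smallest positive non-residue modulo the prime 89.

(2/89) = +1, so 2 is a residue.
(3/89) = −1, so 3 is the smallest positive non-residue mod 89.

3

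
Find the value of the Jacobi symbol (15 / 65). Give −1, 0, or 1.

Reciprocity: 15 ≡ 3 and 65 ≡ 1 (mod 4), so (15/65) = +(65/15).
Reduce top mod 15: now compute (5/15).
Reciprocity: 5 ≡ 1 and 15 ≡ 3 (mod 4), so (5/15) = +(15/5).
Reduce top mod 5: now compute (0/5).
Top reduces to 0: gcd > 1, so the symbol is 0.

0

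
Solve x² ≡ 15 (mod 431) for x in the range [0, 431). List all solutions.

Since 431 ≡ 3 (mod 4), a square root of 15 is 15^((431+1)/4) = 15^108 mod 431.
Repeated squaring: 15^2≡225, 15^4≡198, 15^8≡414, 15^16≡289, 15^32≡338, 15^64≡29 (mod 431).
15^108 = 15^(64+32+8+4) ≡ 380 (mod 431).
Check: 380² = 144400 ≡ 15 (mod 431). The two roots are 51 and 380.

51, 380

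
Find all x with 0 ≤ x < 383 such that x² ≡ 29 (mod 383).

98, 285

Since 383 ≡ 3 (mod 4), a square root of 29 is 29^((383+1)/4) = 29^96 mod 383.
Repeated squaring: 29^2≡75, 29^4≡263, 29^8≡229, 29^16≡353, 29^32≡134, 29^64≡338 (mod 383).
29^96 = 29^(64+32) ≡ 98 (mod 383).
Check: 98² = 9604 ≡ 29 (mod 383). The two roots are 98 and 285.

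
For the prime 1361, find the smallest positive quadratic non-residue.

(2/1361) = +1, so 2 is a residue.
(3/1361) = −1, so 3 is the smallest positive non-residue mod 1361.

3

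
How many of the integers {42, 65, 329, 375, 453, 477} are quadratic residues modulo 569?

(42/569) = -1 → non-residue.
(65/569) = +1 → QR.
(329/569) = -1 → non-residue.
(375/569) = -1 → non-residue.
(453/569) = -1 → non-residue.
(477/569) = -1 → non-residue.
Total quadratic residues among the 6: 1.

1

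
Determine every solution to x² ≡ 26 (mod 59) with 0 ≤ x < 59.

12, 47

Since 59 ≡ 3 (mod 4), a square root of 26 is 26^((59+1)/4) = 26^15 mod 59.
Repeated squaring: 26^2≡27, 26^4≡21, 26^8≡28 (mod 59).
26^15 = 26^(8+4+2+1) ≡ 12 (mod 59).
Check: 12² = 144 ≡ 26 (mod 59). The two roots are 12 and 47.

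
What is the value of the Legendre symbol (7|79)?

Reciprocity: 7 ≡ 3 and 79 ≡ 3 (mod 4), so (7/79) = −(79/7).
Reduce top mod 7: now compute (2/7).
Pull out 2: since 7 ≡ 7 (mod 8), (2/7) = +1.
Reached (1/7) = 1. Collecting the sign flips along the way, the symbol is -1.

-1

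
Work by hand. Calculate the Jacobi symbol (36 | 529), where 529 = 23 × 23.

Pull out 2^2: since 529 ≡ 1 (mod 8), (2/529) = +1, so (2/529)^2 = +1.
Reciprocity: 9 ≡ 1 and 529 ≡ 1 (mod 4), so (9/529) = +(529/9).
Reduce top mod 9: now compute (7/9).
Reciprocity: 7 ≡ 3 and 9 ≡ 1 (mod 4), so (7/9) = +(9/7).
Reduce top mod 7: now compute (2/7).
Pull out 2: since 7 ≡ 7 (mod 8), (2/7) = +1.
Reached (1/7) = 1. Collecting the sign flips along the way, the symbol is +1.

1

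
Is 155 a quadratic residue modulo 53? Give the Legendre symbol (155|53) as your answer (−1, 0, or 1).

Euler's criterion: (155/53) ≡ 49^26 (mod 53).
49^2 ≡ 16 (mod 53)
49^4 ≡ 44 (mod 53)
49^8 ≡ 28 (mod 53)
49^16 ≡ 42 (mod 53)
49^26 = 49^(16+8+2) ≡ 1 (mod 53).
Result is 1, so (155/53) = 1.

1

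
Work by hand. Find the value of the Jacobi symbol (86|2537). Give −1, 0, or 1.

Pull out 2: since 2537 ≡ 1 (mod 8), (2/2537) = +1.
Reciprocity: 43 ≡ 3 and 2537 ≡ 1 (mod 4), so (43/2537) = +(2537/43).
Reduce top mod 43: now compute (0/43).
Top reduces to 0: gcd > 1, so the symbol is 0.

0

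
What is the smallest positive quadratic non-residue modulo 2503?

3

(2/2503) = +1, so 2 is a residue.
(3/2503) = −1, so 3 is the smallest positive non-residue mod 2503.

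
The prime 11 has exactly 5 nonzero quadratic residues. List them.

1, 3, 4, 5, 9

Square k = 1,…,5 (k and 11−k give the same square):
1²=1, 2²=4, 3²=9, 4²≡5, 5²≡3 (mod 11).
So the quadratic residues mod 11 are {1, 3, 4, 5, 9}.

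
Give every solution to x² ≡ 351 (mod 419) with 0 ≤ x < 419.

108, 311

Since 419 ≡ 3 (mod 4), a square root of 351 is 351^((419+1)/4) = 351^105 mod 419.
Repeated squaring: 351^2≡15, 351^4≡225, 351^8≡345, 351^16≡29, 351^32≡3, 351^64≡9 (mod 419).
351^105 = 351^(64+32+8+1) ≡ 108 (mod 419).
Check: 108² = 11664 ≡ 351 (mod 419). The two roots are 108 and 311.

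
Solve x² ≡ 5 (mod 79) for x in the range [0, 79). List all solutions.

Since 79 ≡ 3 (mod 4), a square root of 5 is 5^((79+1)/4) = 5^20 mod 79.
Repeated squaring: 5^2≡25, 5^4≡72, 5^8≡49, 5^16≡31 (mod 79).
5^20 = 5^(16+4) ≡ 20 (mod 79).
Check: 20² = 400 ≡ 5 (mod 79). The two roots are 20 and 59.

20, 59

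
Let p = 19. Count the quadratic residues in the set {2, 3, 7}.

1

(2/19) = -1 → non-residue.
(3/19) = -1 → non-residue.
(7/19) = +1 → QR.
Total quadratic residues among the 3: 1.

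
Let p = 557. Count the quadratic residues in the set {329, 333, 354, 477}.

(329/557) = -1 → non-residue.
(333/557) = -1 → non-residue.
(354/557) = +1 → QR.
(477/557) = -1 → non-residue.
Total quadratic residues among the 4: 1.

1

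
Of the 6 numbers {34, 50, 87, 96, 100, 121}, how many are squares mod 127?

5

(34/127) = +1 → QR.
(50/127) = +1 → QR.
(87/127) = +1 → QR.
(96/127) = -1 → non-residue.
(100/127) = +1 → QR.
(121/127) = +1 → QR.
Total quadratic residues among the 6: 5.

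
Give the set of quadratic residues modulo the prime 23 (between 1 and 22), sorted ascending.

1,2,3,4,6,8,9,12,13,16,18

Square k = 1,…,11 (k and 23−k give the same square):
1²=1, 2²=4, 3²=9, 4²=16, 5²≡2, 6²≡13, 7²≡3, 8²≡18, 9²≡12, 10²≡8, 11²≡6 (mod 23).
So the quadratic residues mod 23 are {1, 2, 3, 4, 6, 8, 9, 12, 13, 16, 18}.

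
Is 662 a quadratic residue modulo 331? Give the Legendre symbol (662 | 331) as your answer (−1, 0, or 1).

0

First reduce: 662 ≡ 0 (mod 331).
Top reduces to 0: gcd > 1, so the symbol is 0.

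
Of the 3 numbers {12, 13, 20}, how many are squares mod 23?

2

(12/23) = +1 → QR.
(13/23) = +1 → QR.
(20/23) = -1 → non-residue.
Total quadratic residues among the 3: 2.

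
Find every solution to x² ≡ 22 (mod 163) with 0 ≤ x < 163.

48, 115

Since 163 ≡ 3 (mod 4), a square root of 22 is 22^((163+1)/4) = 22^41 mod 163.
Repeated squaring: 22^2≡158, 22^4≡25, 22^8≡136, 22^16≡77, 22^32≡61 (mod 163).
22^41 = 22^(32+8+1) ≡ 115 (mod 163).
Check: 115² = 13225 ≡ 22 (mod 163). The two roots are 48 and 115.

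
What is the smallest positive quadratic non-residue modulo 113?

(2/113) = +1, so 2 is a residue.
(3/113) = −1, so 3 is the smallest positive non-residue mod 113.

3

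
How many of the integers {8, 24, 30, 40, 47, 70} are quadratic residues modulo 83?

3

(8/83) = -1 → non-residue.
(24/83) = -1 → non-residue.
(30/83) = +1 → QR.
(40/83) = +1 → QR.
(47/83) = -1 → non-residue.
(70/83) = +1 → QR.
Total quadratic residues among the 6: 3.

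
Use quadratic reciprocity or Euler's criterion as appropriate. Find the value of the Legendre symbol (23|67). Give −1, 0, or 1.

1

Reciprocity: 23 ≡ 3 and 67 ≡ 3 (mod 4), so (23/67) = −(67/23).
Reduce top mod 23: now compute (21/23).
Reciprocity: 21 ≡ 1 and 23 ≡ 3 (mod 4), so (21/23) = +(23/21).
Reduce top mod 21: now compute (2/21).
Pull out 2: since 21 ≡ 5 (mod 8), (2/21) = -1.
Reached (1/21) = 1. Collecting the sign flips along the way, the symbol is +1.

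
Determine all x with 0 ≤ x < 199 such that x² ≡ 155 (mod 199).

Since 199 ≡ 3 (mod 4), a square root of 155 is 155^((199+1)/4) = 155^50 mod 199.
Repeated squaring: 155^2≡145, 155^4≡130, 155^8≡184, 155^16≡26, 155^32≡79 (mod 199).
155^50 = 155^(32+16+2) ≡ 126 (mod 199).
Check: 126² = 15876 ≡ 155 (mod 199). The two roots are 73 and 126.

73, 126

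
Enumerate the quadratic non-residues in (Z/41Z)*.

Square k = 1,…,20 (k and 41−k give the same square):
1²=1, 2²=4, 3²=9, 4²=16, 5²=25, 6²=36, 7²≡8, 8²≡23, 9²≡40, 10²≡18, 11²≡39, 12²≡21, 13²≡5, 14²≡32, 15²≡20, 16²≡10, 17²≡2, 18²≡37, 19²≡33, 20²≡31 (mod 41).
The residues are {1, 2, 4, 5, 8, 9, 10, 16, 18, 20, 21, 23, 25, 31, 32, 33, 36, 37, 39, 40}; the non-residues are the remaining 20 nonzero classes.

3, 6, 7, 11, 12, 13, 14, 15, 17, 19, 22, 24, 26, 27, 28, 29, 30, 34, 35, 38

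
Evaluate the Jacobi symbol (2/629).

-1

Pull out 2: since 629 ≡ 5 (mod 8), (2/629) = -1.
Reached (1/629) = 1. Collecting the sign flips along the way, the symbol is -1.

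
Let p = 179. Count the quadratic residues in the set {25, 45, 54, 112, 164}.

(25/179) = +1 → QR.
(45/179) = +1 → QR.
(54/179) = -1 → non-residue.
(112/179) = -1 → non-residue.
(164/179) = -1 → non-residue.
Total quadratic residues among the 5: 2.

2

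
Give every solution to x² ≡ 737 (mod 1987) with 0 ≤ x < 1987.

Since 1987 ≡ 3 (mod 4), a square root of 737 is 737^((1987+1)/4) = 737^497 mod 1987.
Repeated squaring: 737^2≡718, 737^4≡891, 737^8≡1068, 737^16≡86, 737^32≡1435, 737^64≡693, 737^128≡1382, 737^256≡417 (mod 1987).
737^497 = 737^(256+128+64+32+16+1) ≡ 978 (mod 1987).
Check: 978² = 956484 ≡ 737 (mod 1987). The two roots are 978 and 1009.

978, 1009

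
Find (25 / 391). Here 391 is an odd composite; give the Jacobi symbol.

1

Reciprocity: 25 ≡ 1 and 391 ≡ 3 (mod 4), so (25/391) = +(391/25).
Reduce top mod 25: now compute (16/25).
Pull out 2^4: since 25 ≡ 1 (mod 8), (2/25) = +1, so (2/25)^4 = +1.
Reached (1/25) = 1. Collecting the sign flips along the way, the symbol is +1.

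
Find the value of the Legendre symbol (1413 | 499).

First reduce: 1413 ≡ 415 (mod 499).
Reciprocity: 415 ≡ 3 and 499 ≡ 3 (mod 4), so (415/499) = −(499/415).
Reduce top mod 415: now compute (84/415).
Pull out 2^2: since 415 ≡ 7 (mod 8), (2/415) = +1, so (2/415)^2 = +1.
Reciprocity: 21 ≡ 1 and 415 ≡ 3 (mod 4), so (21/415) = +(415/21).
Reduce top mod 21: now compute (16/21).
Pull out 2^4: since 21 ≡ 5 (mod 8), (2/21) = -1, so (2/21)^4 = +1.
Reached (1/21) = 1. Collecting the sign flips along the way, the symbol is -1.

-1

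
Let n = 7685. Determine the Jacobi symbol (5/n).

Reciprocity: 5 ≡ 1 and 7685 ≡ 1 (mod 4), so (5/7685) = +(7685/5).
Reduce top mod 5: now compute (0/5).
Top reduces to 0: gcd > 1, so the symbol is 0.

0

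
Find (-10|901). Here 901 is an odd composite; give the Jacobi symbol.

First reduce: -10 ≡ 891 (mod 901).
Reciprocity: 891 ≡ 3 and 901 ≡ 1 (mod 4), so (891/901) = +(901/891).
Reduce top mod 891: now compute (10/891).
Pull out 2: since 891 ≡ 3 (mod 8), (2/891) = -1.
Reciprocity: 5 ≡ 1 and 891 ≡ 3 (mod 4), so (5/891) = +(891/5).
Reduce top mod 5: now compute (1/5).
Reached (1/5) = 1. Collecting the sign flips along the way, the symbol is -1.

-1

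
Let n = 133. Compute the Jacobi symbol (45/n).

-1

Reciprocity: 45 ≡ 1 and 133 ≡ 1 (mod 4), so (45/133) = +(133/45).
Reduce top mod 45: now compute (43/45).
Reciprocity: 43 ≡ 3 and 45 ≡ 1 (mod 4), so (43/45) = +(45/43).
Reduce top mod 43: now compute (2/43).
Pull out 2: since 43 ≡ 3 (mod 8), (2/43) = -1.
Reached (1/43) = 1. Collecting the sign flips along the way, the symbol is -1.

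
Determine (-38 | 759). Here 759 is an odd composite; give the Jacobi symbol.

-1

First reduce: -38 ≡ 721 (mod 759).
Reciprocity: 721 ≡ 1 and 759 ≡ 3 (mod 4), so (721/759) = +(759/721).
Reduce top mod 721: now compute (38/721).
Pull out 2: since 721 ≡ 1 (mod 8), (2/721) = +1.
Reciprocity: 19 ≡ 3 and 721 ≡ 1 (mod 4), so (19/721) = +(721/19).
Reduce top mod 19: now compute (18/19).
Pull out 2: since 19 ≡ 3 (mod 8), (2/19) = -1.
Reciprocity: 9 ≡ 1 and 19 ≡ 3 (mod 4), so (9/19) = +(19/9).
Reduce top mod 9: now compute (1/9).
Reached (1/9) = 1. Collecting the sign flips along the way, the symbol is -1.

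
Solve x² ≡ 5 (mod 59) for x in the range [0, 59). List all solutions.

8, 51

Since 59 ≡ 3 (mod 4), a square root of 5 is 5^((59+1)/4) = 5^15 mod 59.
Repeated squaring: 5^2≡25, 5^4≡35, 5^8≡45 (mod 59).
5^15 = 5^(8+4+2+1) ≡ 51 (mod 59).
Check: 51² = 2601 ≡ 5 (mod 59). The two roots are 8 and 51.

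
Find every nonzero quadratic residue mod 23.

1 2 3 4 6 8 9 12 13 16 18

Square k = 1,…,11 (k and 23−k give the same square):
1²=1, 2²=4, 3²=9, 4²=16, 5²≡2, 6²≡13, 7²≡3, 8²≡18, 9²≡12, 10²≡8, 11²≡6 (mod 23).
So the quadratic residues mod 23 are {1, 2, 3, 4, 6, 8, 9, 12, 13, 16, 18}.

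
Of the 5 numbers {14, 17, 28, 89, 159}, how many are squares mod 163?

(14/163) = +1 → QR.
(17/163) = -1 → non-residue.
(28/163) = -1 → non-residue.
(89/163) = -1 → non-residue.
(159/163) = -1 → non-residue.
Total quadratic residues among the 5: 1.

1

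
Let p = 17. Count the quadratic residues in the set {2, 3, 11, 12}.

1

(2/17) = +1 → QR.
(3/17) = -1 → non-residue.
(11/17) = -1 → non-residue.
(12/17) = -1 → non-residue.
Total quadratic residues among the 4: 1.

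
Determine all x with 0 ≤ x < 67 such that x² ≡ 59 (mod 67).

27, 40

Since 67 ≡ 3 (mod 4), a square root of 59 is 59^((67+1)/4) = 59^17 mod 67.
Repeated squaring: 59^2≡64, 59^4≡9, 59^8≡14, 59^16≡62 (mod 67).
59^17 = 59^(16+1) ≡ 40 (mod 67).
Check: 40² = 1600 ≡ 59 (mod 67). The two roots are 27 and 40.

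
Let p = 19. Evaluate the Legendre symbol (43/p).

Euler's criterion: (43/19) ≡ 5^9 (mod 19).
5^2 ≡ 6 (mod 19)
5^4 ≡ 17 (mod 19)
5^8 ≡ 4 (mod 19)
5^9 = 5^(8+1) ≡ 1 (mod 19).
Result is 1, so (43/19) = 1.

1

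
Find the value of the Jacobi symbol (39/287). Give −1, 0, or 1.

Reciprocity: 39 ≡ 3 and 287 ≡ 3 (mod 4), so (39/287) = −(287/39).
Reduce top mod 39: now compute (14/39).
Pull out 2: since 39 ≡ 7 (mod 8), (2/39) = +1.
Reciprocity: 7 ≡ 3 and 39 ≡ 3 (mod 4), so (7/39) = −(39/7).
Reduce top mod 7: now compute (4/7).
Pull out 2^2: since 7 ≡ 7 (mod 8), (2/7) = +1, so (2/7)^2 = +1.
Reached (1/7) = 1. Collecting the sign flips along the way, the symbol is +1.

1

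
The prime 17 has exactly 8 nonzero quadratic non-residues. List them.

3,5,6,7,10,11,12,14

Square k = 1,…,8 (k and 17−k give the same square):
1²=1, 2²=4, 3²=9, 4²=16, 5²≡8, 6²≡2, 7²≡15, 8²≡13 (mod 17).
The residues are {1, 2, 4, 8, 9, 13, 15, 16}; the non-residues are the remaining 8 nonzero classes.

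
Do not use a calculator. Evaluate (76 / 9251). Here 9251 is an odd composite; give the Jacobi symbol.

Pull out 2^2: since 9251 ≡ 3 (mod 8), (2/9251) = -1, so (2/9251)^2 = +1.
Reciprocity: 19 ≡ 3 and 9251 ≡ 3 (mod 4), so (19/9251) = −(9251/19).
Reduce top mod 19: now compute (17/19).
Reciprocity: 17 ≡ 1 and 19 ≡ 3 (mod 4), so (17/19) = +(19/17).
Reduce top mod 17: now compute (2/17).
Pull out 2: since 17 ≡ 1 (mod 8), (2/17) = +1.
Reached (1/17) = 1. Collecting the sign flips along the way, the symbol is -1.

-1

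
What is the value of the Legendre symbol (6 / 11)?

Euler's criterion: (6/11) ≡ 6^5 (mod 11).
6^2 ≡ 3 (mod 11)
6^4 ≡ 9 (mod 11)
6^5 = 6^(4+1) ≡ 10 (mod 11).
Result is 10 ≡ −1, so (6/11) = −1.

-1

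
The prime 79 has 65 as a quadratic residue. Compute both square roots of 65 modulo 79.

12, 67

Since 79 ≡ 3 (mod 4), a square root of 65 is 65^((79+1)/4) = 65^20 mod 79.
Repeated squaring: 65^2≡38, 65^4≡22, 65^8≡10, 65^16≡21 (mod 79).
65^20 = 65^(16+4) ≡ 67 (mod 79).
Check: 67² = 4489 ≡ 65 (mod 79). The two roots are 12 and 67.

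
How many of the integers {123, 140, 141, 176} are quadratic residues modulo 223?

(123/223) = -1 → non-residue.
(140/223) = -1 → non-residue.
(141/223) = -1 → non-residue.
(176/223) = -1 → non-residue.
Total quadratic residues among the 4: 0.

0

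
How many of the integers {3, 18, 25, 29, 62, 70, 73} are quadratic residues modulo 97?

6

(3/97) = +1 → QR.
(18/97) = +1 → QR.
(25/97) = +1 → QR.
(29/97) = -1 → non-residue.
(62/97) = +1 → QR.
(70/97) = +1 → QR.
(73/97) = +1 → QR.
Total quadratic residues among the 7: 6.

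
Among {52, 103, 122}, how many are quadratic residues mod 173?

2

(52/173) = +1 → QR.
(103/173) = -1 → non-residue.
(122/173) = +1 → QR.
Total quadratic residues among the 3: 2.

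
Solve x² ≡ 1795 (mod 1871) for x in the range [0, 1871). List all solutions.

495, 1376

Since 1871 ≡ 3 (mod 4), a square root of 1795 is 1795^((1871+1)/4) = 1795^468 mod 1871.
Repeated squaring: 1795^2≡163, 1795^4≡375, 1795^8≡300, 1795^16≡192, 1795^32≡1315, 1795^64≡421, 1795^128≡1367, 1795^256≡1431 (mod 1871).
1795^468 = 1795^(256+128+64+16+4) ≡ 1376 (mod 1871).
Check: 1376² = 1893376 ≡ 1795 (mod 1871). The two roots are 495 and 1376.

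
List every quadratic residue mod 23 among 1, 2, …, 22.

Square k = 1,…,11 (k and 23−k give the same square):
1²=1, 2²=4, 3²=9, 4²=16, 5²≡2, 6²≡13, 7²≡3, 8²≡18, 9²≡12, 10²≡8, 11²≡6 (mod 23).
So the quadratic residues mod 23 are {1, 2, 3, 4, 6, 8, 9, 12, 13, 16, 18}.

1, 2, 3, 4, 6, 8, 9, 12, 13, 16, 18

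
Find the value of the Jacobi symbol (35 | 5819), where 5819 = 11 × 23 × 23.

-1

Reciprocity: 35 ≡ 3 and 5819 ≡ 3 (mod 4), so (35/5819) = −(5819/35).
Reduce top mod 35: now compute (9/35).
Reciprocity: 9 ≡ 1 and 35 ≡ 3 (mod 4), so (9/35) = +(35/9).
Reduce top mod 9: now compute (8/9).
Pull out 2^3: since 9 ≡ 1 (mod 8), (2/9) = +1, so (2/9)^3 = +1.
Reached (1/9) = 1. Collecting the sign flips along the way, the symbol is -1.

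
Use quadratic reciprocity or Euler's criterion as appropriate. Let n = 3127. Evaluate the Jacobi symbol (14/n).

1

Pull out 2: since 3127 ≡ 7 (mod 8), (2/3127) = +1.
Reciprocity: 7 ≡ 3 and 3127 ≡ 3 (mod 4), so (7/3127) = −(3127/7).
Reduce top mod 7: now compute (5/7).
Reciprocity: 5 ≡ 1 and 7 ≡ 3 (mod 4), so (5/7) = +(7/5).
Reduce top mod 5: now compute (2/5).
Pull out 2: since 5 ≡ 5 (mod 8), (2/5) = -1.
Reached (1/5) = 1. Collecting the sign flips along the way, the symbol is +1.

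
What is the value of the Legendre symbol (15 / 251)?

Reciprocity: 15 ≡ 3 and 251 ≡ 3 (mod 4), so (15/251) = −(251/15).
Reduce top mod 15: now compute (11/15).
Reciprocity: 11 ≡ 3 and 15 ≡ 3 (mod 4), so (11/15) = −(15/11).
Reduce top mod 11: now compute (4/11).
Pull out 2^2: since 11 ≡ 3 (mod 8), (2/11) = -1, so (2/11)^2 = +1.
Reached (1/11) = 1. Collecting the sign flips along the way, the symbol is +1.

1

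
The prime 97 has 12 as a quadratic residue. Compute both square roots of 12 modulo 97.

97 ≡ 1 (mod 4), so we find a root by search.
Trying successive values, 20² = 400 ≡ 12 (mod 97). The other root is 97 − 20 = 77.

20, 77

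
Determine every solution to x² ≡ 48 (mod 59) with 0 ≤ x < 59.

Since 59 ≡ 3 (mod 4), a square root of 48 is 48^((59+1)/4) = 48^15 mod 59.
Repeated squaring: 48^2≡3, 48^4≡9, 48^8≡22 (mod 59).
48^15 = 48^(8+4+2+1) ≡ 15 (mod 59).
Check: 15² = 225 ≡ 48 (mod 59). The two roots are 15 and 44.

15, 44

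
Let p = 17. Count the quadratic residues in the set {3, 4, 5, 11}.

1

(3/17) = -1 → non-residue.
(4/17) = +1 → QR.
(5/17) = -1 → non-residue.
(11/17) = -1 → non-residue.
Total quadratic residues among the 4: 1.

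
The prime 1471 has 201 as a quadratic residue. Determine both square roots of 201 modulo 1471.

328, 1143

Since 1471 ≡ 3 (mod 4), a square root of 201 is 201^((1471+1)/4) = 201^368 mod 1471.
Repeated squaring: 201^2≡684, 201^4≡78, 201^8≡200, 201^16≡283, 201^32≡655, 201^64≡964, 201^128≡1095, 201^256≡160 (mod 1471).
201^368 = 201^(256+64+32+16) ≡ 328 (mod 1471).
Check: 328² = 107584 ≡ 201 (mod 1471). The two roots are 328 and 1143.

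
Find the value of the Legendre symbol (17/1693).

Reciprocity: 17 ≡ 1 and 1693 ≡ 1 (mod 4), so (17/1693) = +(1693/17).
Reduce top mod 17: now compute (10/17).
Pull out 2: since 17 ≡ 1 (mod 8), (2/17) = +1.
Reciprocity: 5 ≡ 1 and 17 ≡ 1 (mod 4), so (5/17) = +(17/5).
Reduce top mod 5: now compute (2/5).
Pull out 2: since 5 ≡ 5 (mod 8), (2/5) = -1.
Reached (1/5) = 1. Collecting the sign flips along the way, the symbol is -1.

-1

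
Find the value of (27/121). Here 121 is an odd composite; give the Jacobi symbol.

Reciprocity: 27 ≡ 3 and 121 ≡ 1 (mod 4), so (27/121) = +(121/27).
Reduce top mod 27: now compute (13/27).
Reciprocity: 13 ≡ 1 and 27 ≡ 3 (mod 4), so (13/27) = +(27/13).
Reduce top mod 13: now compute (1/13).
Reached (1/13) = 1. Collecting the sign flips along the way, the symbol is +1.

1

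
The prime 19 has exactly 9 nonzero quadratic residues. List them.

Square k = 1,…,9 (k and 19−k give the same square):
1²=1, 2²=4, 3²=9, 4²=16, 5²≡6, 6²≡17, 7²≡11, 8²≡7, 9²≡5 (mod 19).
So the quadratic residues mod 19 are {1, 4, 5, 6, 7, 9, 11, 16, 17}.

1,4,5,6,7,9,11,16,17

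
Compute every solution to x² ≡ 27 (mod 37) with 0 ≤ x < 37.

8, 29

37 ≡ 1 (mod 4), so we find a root by search.
Trying successive values, 8² = 64 ≡ 27 (mod 37). The other root is 37 − 8 = 29.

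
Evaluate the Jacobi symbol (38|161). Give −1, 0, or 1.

Pull out 2: since 161 ≡ 1 (mod 8), (2/161) = +1.
Reciprocity: 19 ≡ 3 and 161 ≡ 1 (mod 4), so (19/161) = +(161/19).
Reduce top mod 19: now compute (9/19).
Reciprocity: 9 ≡ 1 and 19 ≡ 3 (mod 4), so (9/19) = +(19/9).
Reduce top mod 9: now compute (1/9).
Reached (1/9) = 1. Collecting the sign flips along the way, the symbol is +1.

1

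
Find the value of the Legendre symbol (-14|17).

-1

Euler's criterion: (-14/17) ≡ 3^8 (mod 17).
3^2 ≡ 9 (mod 17)
3^4 ≡ 13 (mod 17)
3^8 ≡ 16 (mod 17)
3^8 = 3^(8) ≡ 16 (mod 17).
Result is 16 ≡ −1, so (-14/17) = −1.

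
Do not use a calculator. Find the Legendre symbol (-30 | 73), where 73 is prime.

-1

First reduce: -30 ≡ 43 (mod 73).
Reciprocity: 43 ≡ 3 and 73 ≡ 1 (mod 4), so (43/73) = +(73/43).
Reduce top mod 43: now compute (30/43).
Pull out 2: since 43 ≡ 3 (mod 8), (2/43) = -1.
Reciprocity: 15 ≡ 3 and 43 ≡ 3 (mod 4), so (15/43) = −(43/15).
Reduce top mod 15: now compute (13/15).
Reciprocity: 13 ≡ 1 and 15 ≡ 3 (mod 4), so (13/15) = +(15/13).
Reduce top mod 13: now compute (2/13).
Pull out 2: since 13 ≡ 5 (mod 8), (2/13) = -1.
Reached (1/13) = 1. Collecting the sign flips along the way, the symbol is -1.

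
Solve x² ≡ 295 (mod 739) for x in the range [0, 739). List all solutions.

Since 739 ≡ 3 (mod 4), a square root of 295 is 295^((739+1)/4) = 295^185 mod 739.
Repeated squaring: 295^2≡562, 295^4≡291, 295^8≡435, 295^16≡41, 295^32≡203, 295^64≡564, 295^128≡326 (mod 739).
295^185 = 295^(128+32+16+8+1) ≡ 359 (mod 739).
Check: 359² = 128881 ≡ 295 (mod 739). The two roots are 359 and 380.

359, 380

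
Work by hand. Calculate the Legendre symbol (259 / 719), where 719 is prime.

Reciprocity: 259 ≡ 3 and 719 ≡ 3 (mod 4), so (259/719) = −(719/259).
Reduce top mod 259: now compute (201/259).
Reciprocity: 201 ≡ 1 and 259 ≡ 3 (mod 4), so (201/259) = +(259/201).
Reduce top mod 201: now compute (58/201).
Pull out 2: since 201 ≡ 1 (mod 8), (2/201) = +1.
Reciprocity: 29 ≡ 1 and 201 ≡ 1 (mod 4), so (29/201) = +(201/29).
Reduce top mod 29: now compute (27/29).
Reciprocity: 27 ≡ 3 and 29 ≡ 1 (mod 4), so (27/29) = +(29/27).
Reduce top mod 27: now compute (2/27).
Pull out 2: since 27 ≡ 3 (mod 8), (2/27) = -1.
Reached (1/27) = 1. Collecting the sign flips along the way, the symbol is +1.

1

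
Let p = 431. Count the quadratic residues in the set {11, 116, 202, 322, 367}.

2

(11/431) = +1 → QR.
(116/431) = +1 → QR.
(202/431) = -1 → non-residue.
(322/431) = -1 → non-residue.
(367/431) = -1 → non-residue.
Total quadratic residues among the 5: 2.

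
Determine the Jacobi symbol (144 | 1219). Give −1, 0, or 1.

Pull out 2^4: since 1219 ≡ 3 (mod 8), (2/1219) = -1, so (2/1219)^4 = +1.
Reciprocity: 9 ≡ 1 and 1219 ≡ 3 (mod 4), so (9/1219) = +(1219/9).
Reduce top mod 9: now compute (4/9).
Pull out 2^2: since 9 ≡ 1 (mod 8), (2/9) = +1, so (2/9)^2 = +1.
Reached (1/9) = 1. Collecting the sign flips along the way, the symbol is +1.

1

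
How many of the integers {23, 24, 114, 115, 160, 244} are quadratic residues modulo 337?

(23/337) = -1 → non-residue.
(24/337) = +1 → QR.
(114/337) = -1 → non-residue.
(115/337) = +1 → QR.
(160/337) = -1 → non-residue.
(244/337) = -1 → non-residue.
Total quadratic residues among the 6: 2.

2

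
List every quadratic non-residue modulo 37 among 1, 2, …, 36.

Square k = 1,…,18 (k and 37−k give the same square):
1²=1, 2²=4, 3²=9, 4²=16, 5²=25, 6²=36, 7²≡12, 8²≡27, 9²≡7, 10²≡26, 11²≡10, 12²≡33, 13²≡21, 14²≡11, 15²≡3, 16²≡34, 17²≡30, 18²≡28 (mod 37).
The residues are {1, 3, 4, 7, 9, 10, 11, 12, 16, 21, 25, 26, 27, 28, 30, 33, 34, 36}; the non-residues are the remaining 18 nonzero classes.

2,5,6,8,13,14,15,17,18,19,20,22,23,24,29,31,32,35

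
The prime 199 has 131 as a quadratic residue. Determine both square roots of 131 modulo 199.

23, 176

Since 199 ≡ 3 (mod 4), a square root of 131 is 131^((199+1)/4) = 131^50 mod 199.
Repeated squaring: 131^2≡47, 131^4≡20, 131^8≡2, 131^16≡4, 131^32≡16 (mod 199).
131^50 = 131^(32+16+2) ≡ 23 (mod 199).
Check: 23² = 529 ≡ 131 (mod 199). The two roots are 23 and 176.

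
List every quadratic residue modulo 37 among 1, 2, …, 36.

Square k = 1,…,18 (k and 37−k give the same square):
1²=1, 2²=4, 3²=9, 4²=16, 5²=25, 6²=36, 7²≡12, 8²≡27, 9²≡7, 10²≡26, 11²≡10, 12²≡33, 13²≡21, 14²≡11, 15²≡3, 16²≡34, 17²≡30, 18²≡28 (mod 37).
So the quadratic residues mod 37 are {1, 3, 4, 7, 9, 10, 11, 12, 16, 21, 25, 26, 27, 28, 30, 33, 34, 36}.

1, 3, 4, 7, 9, 10, 11, 12, 16, 21, 25, 26, 27, 28, 30, 33, 34, 36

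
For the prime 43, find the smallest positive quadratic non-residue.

(2/43) = −1, so 2 is the smallest positive non-residue mod 43.

2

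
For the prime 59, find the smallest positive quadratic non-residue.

2

(2/59) = −1, so 2 is the smallest positive non-residue mod 59.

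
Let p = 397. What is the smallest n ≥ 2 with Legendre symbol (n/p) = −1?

2

(2/397) = −1, so 2 is the smallest positive non-residue mod 397.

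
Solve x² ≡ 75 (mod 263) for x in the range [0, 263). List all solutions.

Since 263 ≡ 3 (mod 4), a square root of 75 is 75^((263+1)/4) = 75^66 mod 263.
Repeated squaring: 75^2≡102, 75^4≡147, 75^8≡43, 75^16≡8, 75^32≡64, 75^64≡151 (mod 263).
75^66 = 75^(64+2) ≡ 148 (mod 263).
Check: 148² = 21904 ≡ 75 (mod 263). The two roots are 115 and 148.

115, 148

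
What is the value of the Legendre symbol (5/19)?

1

Reciprocity: 5 ≡ 1 and 19 ≡ 3 (mod 4), so (5/19) = +(19/5).
Reduce top mod 5: now compute (4/5).
Pull out 2^2: since 5 ≡ 5 (mod 8), (2/5) = -1, so (2/5)^2 = +1.
Reached (1/5) = 1. Collecting the sign flips along the way, the symbol is +1.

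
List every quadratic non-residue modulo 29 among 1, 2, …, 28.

Square k = 1,…,14 (k and 29−k give the same square):
1²=1, 2²=4, 3²=9, 4²=16, 5²=25, 6²≡7, 7²≡20, 8²≡6, 9²≡23, 10²≡13, 11²≡5, 12²≡28, 13²≡24, 14²≡22 (mod 29).
The residues are {1, 4, 5, 6, 7, 9, 13, 16, 20, 22, 23, 24, 25, 28}; the non-residues are the remaining 14 nonzero classes.

2,3,8,10,11,12,14,15,17,18,19,21,26,27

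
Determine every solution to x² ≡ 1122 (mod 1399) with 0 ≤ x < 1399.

578, 821

Since 1399 ≡ 3 (mod 4), a square root of 1122 is 1122^((1399+1)/4) = 1122^350 mod 1399.
Repeated squaring: 1122^2≡1183, 1122^4≡489, 1122^8≡1291, 1122^16≡472, 1122^32≡343, 1122^64≡133, 1122^128≡901, 1122^256≡381 (mod 1399).
1122^350 = 1122^(256+64+16+8+4+2) ≡ 578 (mod 1399).
Check: 578² = 334084 ≡ 1122 (mod 1399). The two roots are 578 and 821.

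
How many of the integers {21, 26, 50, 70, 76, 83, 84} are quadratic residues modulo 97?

(21/97) = -1 → non-residue.
(26/97) = -1 → non-residue.
(50/97) = +1 → QR.
(70/97) = +1 → QR.
(76/97) = -1 → non-residue.
(83/97) = -1 → non-residue.
(84/97) = -1 → non-residue.
Total quadratic residues among the 7: 2.

2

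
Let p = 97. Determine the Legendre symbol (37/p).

-1

Reciprocity: 37 ≡ 1 and 97 ≡ 1 (mod 4), so (37/97) = +(97/37).
Reduce top mod 37: now compute (23/37).
Reciprocity: 23 ≡ 3 and 37 ≡ 1 (mod 4), so (23/37) = +(37/23).
Reduce top mod 23: now compute (14/23).
Pull out 2: since 23 ≡ 7 (mod 8), (2/23) = +1.
Reciprocity: 7 ≡ 3 and 23 ≡ 3 (mod 4), so (7/23) = −(23/7).
Reduce top mod 7: now compute (2/7).
Pull out 2: since 7 ≡ 7 (mod 8), (2/7) = +1.
Reached (1/7) = 1. Collecting the sign flips along the way, the symbol is -1.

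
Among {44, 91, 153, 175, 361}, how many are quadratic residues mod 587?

3

(44/587) = -1 → non-residue.
(91/587) = -1 → non-residue.
(153/587) = +1 → QR.
(175/587) = +1 → QR.
(361/587) = +1 → QR.
Total quadratic residues among the 5: 3.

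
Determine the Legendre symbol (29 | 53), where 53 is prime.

Euler's criterion: (29/53) ≡ 29^26 (mod 53).
29^2 ≡ 46 (mod 53)
29^4 ≡ 49 (mod 53)
29^8 ≡ 16 (mod 53)
29^16 ≡ 44 (mod 53)
29^26 = 29^(16+8+2) ≡ 1 (mod 53).
Result is 1, so (29/53) = 1.

1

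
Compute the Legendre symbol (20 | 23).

-1

Euler's criterion: (20/23) ≡ 20^11 (mod 23).
20^2 ≡ 9 (mod 23)
20^4 ≡ 12 (mod 23)
20^8 ≡ 6 (mod 23)
20^11 = 20^(8+2+1) ≡ 22 (mod 23).
Result is 22 ≡ −1, so (20/23) = −1.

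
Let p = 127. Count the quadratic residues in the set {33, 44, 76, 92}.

2

(33/127) = -1 → non-residue.
(44/127) = +1 → QR.
(76/127) = +1 → QR.
(92/127) = -1 → non-residue.
Total quadratic residues among the 4: 2.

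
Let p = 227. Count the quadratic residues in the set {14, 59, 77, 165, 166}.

(14/227) = -1 → non-residue.
(59/227) = +1 → QR.
(77/227) = +1 → QR.
(165/227) = -1 → non-residue.
(166/227) = +1 → QR.
Total quadratic residues among the 5: 3.

3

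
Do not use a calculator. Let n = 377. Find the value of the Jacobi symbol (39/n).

Reciprocity: 39 ≡ 3 and 377 ≡ 1 (mod 4), so (39/377) = +(377/39).
Reduce top mod 39: now compute (26/39).
Pull out 2: since 39 ≡ 7 (mod 8), (2/39) = +1.
Reciprocity: 13 ≡ 1 and 39 ≡ 3 (mod 4), so (13/39) = +(39/13).
Reduce top mod 13: now compute (0/13).
Top reduces to 0: gcd > 1, so the symbol is 0.

0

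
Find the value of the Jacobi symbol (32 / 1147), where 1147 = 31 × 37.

Pull out 2^5: since 1147 ≡ 3 (mod 8), (2/1147) = -1, so (2/1147)^5 = -1.
Reached (1/1147) = 1. Collecting the sign flips along the way, the symbol is -1.

-1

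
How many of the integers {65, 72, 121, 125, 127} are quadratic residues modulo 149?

(65/149) = -1 → non-residue.
(72/149) = -1 → non-residue.
(121/149) = +1 → QR.
(125/149) = +1 → QR.
(127/149) = +1 → QR.
Total quadratic residues among the 5: 3.

3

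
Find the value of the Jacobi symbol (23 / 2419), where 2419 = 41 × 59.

Reciprocity: 23 ≡ 3 and 2419 ≡ 3 (mod 4), so (23/2419) = −(2419/23).
Reduce top mod 23: now compute (4/23).
Pull out 2^2: since 23 ≡ 7 (mod 8), (2/23) = +1, so (2/23)^2 = +1.
Reached (1/23) = 1. Collecting the sign flips along the way, the symbol is -1.

-1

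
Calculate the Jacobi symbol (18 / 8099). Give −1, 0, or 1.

Pull out 2: since 8099 ≡ 3 (mod 8), (2/8099) = -1.
Reciprocity: 9 ≡ 1 and 8099 ≡ 3 (mod 4), so (9/8099) = +(8099/9).
Reduce top mod 9: now compute (8/9).
Pull out 2^3: since 9 ≡ 1 (mod 8), (2/9) = +1, so (2/9)^3 = +1.
Reached (1/9) = 1. Collecting the sign flips along the way, the symbol is -1.

-1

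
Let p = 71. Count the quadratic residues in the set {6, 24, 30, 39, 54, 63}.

4

(6/71) = +1 → QR.
(24/71) = +1 → QR.
(30/71) = +1 → QR.
(39/71) = -1 → non-residue.
(54/71) = +1 → QR.
(63/71) = -1 → non-residue.
Total quadratic residues among the 6: 4.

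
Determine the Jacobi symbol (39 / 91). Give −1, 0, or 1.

Reciprocity: 39 ≡ 3 and 91 ≡ 3 (mod 4), so (39/91) = −(91/39).
Reduce top mod 39: now compute (13/39).
Reciprocity: 13 ≡ 1 and 39 ≡ 3 (mod 4), so (13/39) = +(39/13).
Reduce top mod 13: now compute (0/13).
Top reduces to 0: gcd > 1, so the symbol is 0.

0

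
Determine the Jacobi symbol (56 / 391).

Pull out 2^3: since 391 ≡ 7 (mod 8), (2/391) = +1, so (2/391)^3 = +1.
Reciprocity: 7 ≡ 3 and 391 ≡ 3 (mod 4), so (7/391) = −(391/7).
Reduce top mod 7: now compute (6/7).
Pull out 2: since 7 ≡ 7 (mod 8), (2/7) = +1.
Reciprocity: 3 ≡ 3 and 7 ≡ 3 (mod 4), so (3/7) = −(7/3).
Reduce top mod 3: now compute (1/3).
Reached (1/3) = 1. Collecting the sign flips along the way, the symbol is +1.

1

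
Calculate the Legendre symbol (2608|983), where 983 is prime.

1

First reduce: 2608 ≡ 642 (mod 983).
Pull out 2: since 983 ≡ 7 (mod 8), (2/983) = +1.
Reciprocity: 321 ≡ 1 and 983 ≡ 3 (mod 4), so (321/983) = +(983/321).
Reduce top mod 321: now compute (20/321).
Pull out 2^2: since 321 ≡ 1 (mod 8), (2/321) = +1, so (2/321)^2 = +1.
Reciprocity: 5 ≡ 1 and 321 ≡ 1 (mod 4), so (5/321) = +(321/5).
Reduce top mod 5: now compute (1/5).
Reached (1/5) = 1. Collecting the sign flips along the way, the symbol is +1.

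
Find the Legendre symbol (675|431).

1

Euler's criterion: (675/431) ≡ 244^215 (mod 431).
244^2 ≡ 58 (mod 431)
244^4 ≡ 347 (mod 431)
244^8 ≡ 160 (mod 431)
244^16 ≡ 171 (mod 431)
244^32 ≡ 364 (mod 431)
244^64 ≡ 179 (mod 431)
244^128 ≡ 147 (mod 431)
244^215 = 244^(128+64+16+4+2+1) ≡ 1 (mod 431).
Result is 1, so (675/431) = 1.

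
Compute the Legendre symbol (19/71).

Reciprocity: 19 ≡ 3 and 71 ≡ 3 (mod 4), so (19/71) = −(71/19).
Reduce top mod 19: now compute (14/19).
Pull out 2: since 19 ≡ 3 (mod 8), (2/19) = -1.
Reciprocity: 7 ≡ 3 and 19 ≡ 3 (mod 4), so (7/19) = −(19/7).
Reduce top mod 7: now compute (5/7).
Reciprocity: 5 ≡ 1 and 7 ≡ 3 (mod 4), so (5/7) = +(7/5).
Reduce top mod 5: now compute (2/5).
Pull out 2: since 5 ≡ 5 (mod 8), (2/5) = -1.
Reached (1/5) = 1. Collecting the sign flips along the way, the symbol is +1.

1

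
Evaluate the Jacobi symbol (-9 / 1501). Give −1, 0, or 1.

First reduce: -9 ≡ 1492 (mod 1501).
Pull out 2^2: since 1501 ≡ 5 (mod 8), (2/1501) = -1, so (2/1501)^2 = +1.
Reciprocity: 373 ≡ 1 and 1501 ≡ 1 (mod 4), so (373/1501) = +(1501/373).
Reduce top mod 373: now compute (9/373).
Reciprocity: 9 ≡ 1 and 373 ≡ 1 (mod 4), so (9/373) = +(373/9).
Reduce top mod 9: now compute (4/9).
Pull out 2^2: since 9 ≡ 1 (mod 8), (2/9) = +1, so (2/9)^2 = +1.
Reached (1/9) = 1. Collecting the sign flips along the way, the symbol is +1.

1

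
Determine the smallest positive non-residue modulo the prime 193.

5

(2/193) = +1, so 2 is a residue.
(3/193) = +1, so 3 is a residue.
(4/193) = +1, so 4 is a residue.
(5/193) = −1, so 5 is the smallest positive non-residue mod 193.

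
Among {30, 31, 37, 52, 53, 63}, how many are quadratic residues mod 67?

(30/67) = -1 → non-residue.
(31/67) = -1 → non-residue.
(37/67) = +1 → QR.
(52/67) = -1 → non-residue.
(53/67) = -1 → non-residue.
(63/67) = -1 → non-residue.
Total quadratic residues among the 6: 1.

1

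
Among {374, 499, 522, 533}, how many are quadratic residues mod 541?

1

(374/541) = -1 → non-residue.
(499/541) = -1 → non-residue.
(522/541) = +1 → QR.
(533/541) = -1 → non-residue.
Total quadratic residues among the 4: 1.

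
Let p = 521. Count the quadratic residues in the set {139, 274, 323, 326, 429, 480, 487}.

(139/521) = -1 → non-residue.
(274/521) = -1 → non-residue.
(323/521) = +1 → QR.
(326/521) = -1 → non-residue.
(429/521) = -1 → non-residue.
(480/521) = -1 → non-residue.
(487/521) = -1 → non-residue.
Total quadratic residues among the 7: 1.

1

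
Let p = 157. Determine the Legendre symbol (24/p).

-1

Euler's criterion: (24/157) ≡ 24^78 (mod 157).
24^2 ≡ 105 (mod 157)
24^4 ≡ 35 (mod 157)
24^8 ≡ 126 (mod 157)
24^16 ≡ 19 (mod 157)
24^32 ≡ 47 (mod 157)
24^64 ≡ 11 (mod 157)
24^78 = 24^(64+8+4+2) ≡ 156 (mod 157).
Result is 156 ≡ −1, so (24/157) = −1.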